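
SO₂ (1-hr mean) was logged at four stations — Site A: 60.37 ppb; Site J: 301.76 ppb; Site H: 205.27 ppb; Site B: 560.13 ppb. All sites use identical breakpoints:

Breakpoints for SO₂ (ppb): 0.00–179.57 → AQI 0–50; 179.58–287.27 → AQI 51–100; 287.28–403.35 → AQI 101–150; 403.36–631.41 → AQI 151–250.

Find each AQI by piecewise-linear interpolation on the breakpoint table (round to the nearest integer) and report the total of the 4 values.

406

Site A: 60.37 lies in 0.00–179.57, so I_lo=0, I_hi=50, C_lo=0.00, C_hi=179.57.
(50−0)/(179.57−0.00) × (60.37−0.00) + 0 = 50/179.57 × 60.37 + 0 ≈ 16.81 → 17.
Site J: 301.76 lies in 287.28–403.35, so I_lo=101, I_hi=150, C_lo=287.28, C_hi=403.35.
(150−101)/(403.35−287.28) × (301.76−287.28) + 101 = 49/116.07 × 14.48 + 101 ≈ 107.11 → 107.
Site H: 205.27 ∈ [179.58, 287.27] ↔ index [51, 100].
51 + (205.27−179.58)·(100−51)/(287.27−179.58) = 51 + 25.69·49/107.69 ≈ 62.69, so AQI = 63.
Site B 560.13: bracket 403.36–631.41 → index 151–250; slope 99/228.05, offset 156.77.
AQI = 151 + 99/228.05·156.77 ≈ 219.06 ⇒ 219.
AQIs: Site A=17, Site J=107, Site H=63, Site B=219. Sum = 17 + 107 + 63 + 219 = 406.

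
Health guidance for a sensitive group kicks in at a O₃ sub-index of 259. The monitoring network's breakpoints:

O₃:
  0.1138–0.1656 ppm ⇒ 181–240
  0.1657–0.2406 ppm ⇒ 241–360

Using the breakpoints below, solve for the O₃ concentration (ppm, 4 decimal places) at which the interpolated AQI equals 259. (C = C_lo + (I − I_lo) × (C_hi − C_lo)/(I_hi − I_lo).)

0.1770

AQI 259 lies in the 241–360 band, which corresponds to 0.1657–0.2406 ppm.
C = 0.1657 + (259−241)×(0.2406−0.1657)/(360−241) = 0.1657 + 18×0.0749/119 ≈ 0.177029 ppm → 0.1770 ppm to 4 dp.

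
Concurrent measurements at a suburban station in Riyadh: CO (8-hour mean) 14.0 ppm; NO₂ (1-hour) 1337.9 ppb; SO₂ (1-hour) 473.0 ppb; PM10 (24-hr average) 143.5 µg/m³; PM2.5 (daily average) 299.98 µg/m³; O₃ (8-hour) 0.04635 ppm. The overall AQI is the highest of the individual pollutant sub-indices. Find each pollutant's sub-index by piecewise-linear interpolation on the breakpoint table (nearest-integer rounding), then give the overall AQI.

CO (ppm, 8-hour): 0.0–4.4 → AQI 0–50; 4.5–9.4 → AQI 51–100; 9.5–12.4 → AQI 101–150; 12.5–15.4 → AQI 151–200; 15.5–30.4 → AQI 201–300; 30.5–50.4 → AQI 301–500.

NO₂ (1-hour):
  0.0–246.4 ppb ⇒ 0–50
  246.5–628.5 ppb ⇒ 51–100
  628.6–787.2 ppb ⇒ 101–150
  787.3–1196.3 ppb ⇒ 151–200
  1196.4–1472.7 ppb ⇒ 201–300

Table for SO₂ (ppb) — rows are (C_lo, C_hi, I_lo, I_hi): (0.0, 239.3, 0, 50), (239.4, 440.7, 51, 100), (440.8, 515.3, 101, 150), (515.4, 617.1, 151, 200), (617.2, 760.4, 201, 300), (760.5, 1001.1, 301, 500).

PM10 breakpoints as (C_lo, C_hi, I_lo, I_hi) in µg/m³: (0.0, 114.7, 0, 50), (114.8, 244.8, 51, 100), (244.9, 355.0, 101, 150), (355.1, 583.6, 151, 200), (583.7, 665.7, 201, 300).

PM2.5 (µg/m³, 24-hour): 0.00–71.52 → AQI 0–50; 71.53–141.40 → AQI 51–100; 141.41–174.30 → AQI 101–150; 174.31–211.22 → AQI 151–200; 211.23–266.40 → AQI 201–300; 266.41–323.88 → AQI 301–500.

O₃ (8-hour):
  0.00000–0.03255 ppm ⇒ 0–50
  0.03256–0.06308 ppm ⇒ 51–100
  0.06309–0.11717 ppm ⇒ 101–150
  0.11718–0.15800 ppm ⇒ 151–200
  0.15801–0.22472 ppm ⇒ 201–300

CO 14.0: bracket 12.5–15.4 → index 151–200; slope 49/2.9, offset 1.5.
AQI = 151 + 49/2.9·1.5 ≈ 176.34 ⇒ 176.
NO₂: 1337.9 ∈ [1196.4, 1472.7] ↔ index [201, 300].
201 + (1337.9−1196.4)·(300−201)/(1472.7−1196.4) = 201 + 141.5·99/276.3 ≈ 251.70, so AQI = 252.
SO₂: 473.0 lies in 440.8–515.3, so I_lo=101, I_hi=150, C_lo=440.8, C_hi=515.3.
(150−101)/(515.3−440.8) × (473.0−440.8) + 101 = 49/74.5 × 32.2 + 101 ≈ 122.18 → 122.
PM10 143.5: bracket 114.8–244.8 → index 51–100; slope 49/130.0, offset 28.7.
AQI = 51 + 49/130.0·28.7 ≈ 61.82 ⇒ 62.
PM2.5 299.98: bracket 266.41–323.88 → index 301–500; slope 199/57.47, offset 33.57.
AQI = 301 + 199/57.47·33.57 ≈ 417.24 ⇒ 417.
O₃: row 0.03256–0.06308 (AQI 51–100). (100−51)·(0.04635−0.03256)/(0.06308−0.03256) + 51 = 49·0.01379/0.03052 + 51 ≈ 73.14 → 73.
Sub-indices: CO→176, NO₂→252, SO₂→122, PM10→62, PM2.5→417, O₃→73. Overall AQI = max = 417; dominant pollutant is PM2.5.

417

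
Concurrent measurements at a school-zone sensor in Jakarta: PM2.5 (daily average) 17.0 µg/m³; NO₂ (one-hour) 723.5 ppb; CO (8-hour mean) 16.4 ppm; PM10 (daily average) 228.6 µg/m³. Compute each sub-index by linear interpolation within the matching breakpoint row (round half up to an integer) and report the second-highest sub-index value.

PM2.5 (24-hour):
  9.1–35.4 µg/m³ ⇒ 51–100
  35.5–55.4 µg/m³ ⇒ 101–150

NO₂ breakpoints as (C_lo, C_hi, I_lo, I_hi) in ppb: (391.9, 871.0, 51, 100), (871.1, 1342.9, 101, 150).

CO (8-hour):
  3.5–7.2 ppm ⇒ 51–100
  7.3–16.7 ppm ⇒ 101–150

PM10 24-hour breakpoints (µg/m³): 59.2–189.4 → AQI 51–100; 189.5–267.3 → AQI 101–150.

PM2.5: 17.0 lies in 9.1–35.4, so I_lo=51, I_hi=100, C_lo=9.1, C_hi=35.4.
(100−51)/(35.4−9.1) × (17.0−9.1) + 51 = 49/26.3 × 7.9 + 51 ≈ 65.72 → 66.
NO₂: 723.5 lies in 391.9–871.0, so I_lo=51, I_hi=100, C_lo=391.9, C_hi=871.0.
(100−51)/(871.0−391.9) × (723.5−391.9) + 51 = 49/479.1 × 331.6 + 51 ≈ 84.91 → 85.
CO: 16.4 lies in 7.3–16.7, so I_lo=101, I_hi=150, C_lo=7.3, C_hi=16.7.
(150−101)/(16.7−7.3) × (16.4−7.3) + 101 = 49/9.4 × 9.1 + 101 ≈ 148.44 → 148.
PM10: 228.6 ∈ [189.5, 267.3] ↔ index [101, 150].
101 + (228.6−189.5)·(150−101)/(267.3−189.5) = 101 + 39.1·49/77.8 ≈ 125.63, so AQI = 126.
Sub-indices: PM2.5→66, NO₂→85, CO→148, PM10→126. Ranked high→low: 148, 126, 85, 66. Second-highest sub-index = 126.

126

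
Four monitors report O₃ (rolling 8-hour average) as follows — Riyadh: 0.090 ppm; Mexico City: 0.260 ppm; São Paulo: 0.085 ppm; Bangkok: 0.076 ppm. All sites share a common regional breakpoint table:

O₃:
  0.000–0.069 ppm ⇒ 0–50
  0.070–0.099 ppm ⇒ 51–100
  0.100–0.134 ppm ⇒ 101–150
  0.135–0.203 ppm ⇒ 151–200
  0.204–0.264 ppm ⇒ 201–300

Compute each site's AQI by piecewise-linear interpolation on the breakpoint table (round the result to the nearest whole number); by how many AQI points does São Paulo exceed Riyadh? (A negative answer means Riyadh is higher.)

Riyadh: 0.090 ∈ [0.070, 0.099] ↔ index [51, 100].
51 + (0.090−0.070)·(100−51)/(0.099−0.070) = 51 + 0.020·49/0.029 ≈ 84.79, so AQI = 85.
Mexico City: 0.260 lies in 0.204–0.264, so I_lo=201, I_hi=300, C_lo=0.204, C_hi=0.264.
(300−201)/(0.264−0.204) × (0.260−0.204) + 201 = 99/0.060 × 0.056 + 201 ≈ 293.40 → 293.
São Paulo: row 0.070–0.099 (AQI 51–100). (100−51)·(0.085−0.070)/(0.099−0.070) + 51 = 49·0.015/0.029 + 51 ≈ 76.34 → 76.
Bangkok: row 0.070–0.099 (AQI 51–100). (100−51)·(0.076−0.070)/(0.099−0.070) + 51 = 49·0.006/0.029 + 51 ≈ 61.14 → 61.
AQIs: Riyadh=85, Mexico City=293, São Paulo=76, Bangkok=61. São Paulo (76) − Riyadh (85) = -9.

-9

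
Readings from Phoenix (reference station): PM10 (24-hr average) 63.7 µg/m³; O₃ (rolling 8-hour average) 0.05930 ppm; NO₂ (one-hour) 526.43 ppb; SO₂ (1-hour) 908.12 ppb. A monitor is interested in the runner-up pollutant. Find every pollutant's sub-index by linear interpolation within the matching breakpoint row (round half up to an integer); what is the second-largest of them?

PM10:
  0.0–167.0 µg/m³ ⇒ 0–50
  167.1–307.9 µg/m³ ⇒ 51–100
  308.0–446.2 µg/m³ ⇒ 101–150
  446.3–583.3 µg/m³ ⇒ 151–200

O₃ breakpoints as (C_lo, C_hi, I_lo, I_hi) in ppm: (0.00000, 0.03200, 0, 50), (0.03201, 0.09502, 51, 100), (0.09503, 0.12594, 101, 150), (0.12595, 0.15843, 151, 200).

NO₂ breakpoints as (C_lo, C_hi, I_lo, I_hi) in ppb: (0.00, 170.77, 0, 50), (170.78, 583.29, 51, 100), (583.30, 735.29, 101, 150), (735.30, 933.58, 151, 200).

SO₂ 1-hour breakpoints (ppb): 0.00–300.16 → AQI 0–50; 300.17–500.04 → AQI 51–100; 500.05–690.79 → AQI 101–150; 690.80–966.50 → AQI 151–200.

93

PM10: row 0.0–167.0 (AQI 0–50). (50−0)·(63.7−0.0)/(167.0−0.0) + 0 = 50·63.7/167.0 + 0 ≈ 19.07 → 19.
O₃ 0.05930: bracket 0.03201–0.09502 → index 51–100; slope 49/0.06301, offset 0.02729.
AQI = 51 + 49/0.06301·0.02729 ≈ 72.22 ⇒ 72.
NO₂: 526.43 lies in 170.78–583.29, so I_lo=51, I_hi=100, C_lo=170.78, C_hi=583.29.
(100−51)/(583.29−170.78) × (526.43−170.78) + 51 = 49/412.51 × 355.65 + 51 ≈ 93.25 → 93.
SO₂ 908.12: bracket 690.80–966.50 → index 151–200; slope 49/275.70, offset 217.32.
AQI = 151 + 49/275.70·217.32 ≈ 189.62 ⇒ 190.
Sub-indices: PM10→19, O₃→72, NO₂→93, SO₂→190. Ranked high→low: 190, 93, 72, 19. Second-highest sub-index = 93.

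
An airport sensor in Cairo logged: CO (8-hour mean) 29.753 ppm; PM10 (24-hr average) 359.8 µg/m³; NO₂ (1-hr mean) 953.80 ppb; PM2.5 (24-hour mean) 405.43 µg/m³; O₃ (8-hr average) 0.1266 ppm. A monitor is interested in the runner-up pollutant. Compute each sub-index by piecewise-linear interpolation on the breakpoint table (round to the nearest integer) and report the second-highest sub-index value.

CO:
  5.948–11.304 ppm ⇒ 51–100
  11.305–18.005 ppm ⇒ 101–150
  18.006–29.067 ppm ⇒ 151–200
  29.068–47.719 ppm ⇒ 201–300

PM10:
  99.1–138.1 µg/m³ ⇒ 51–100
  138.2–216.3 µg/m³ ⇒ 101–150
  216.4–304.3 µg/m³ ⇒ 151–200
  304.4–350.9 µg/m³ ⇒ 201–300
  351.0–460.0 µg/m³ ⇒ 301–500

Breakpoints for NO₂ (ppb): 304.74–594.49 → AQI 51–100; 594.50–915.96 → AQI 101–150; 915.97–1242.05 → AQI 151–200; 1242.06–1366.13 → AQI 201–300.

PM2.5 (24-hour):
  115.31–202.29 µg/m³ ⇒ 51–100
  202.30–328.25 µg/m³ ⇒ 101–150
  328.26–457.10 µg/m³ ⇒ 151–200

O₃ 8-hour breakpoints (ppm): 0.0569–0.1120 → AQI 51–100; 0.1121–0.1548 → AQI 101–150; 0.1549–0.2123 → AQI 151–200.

205

CO: 29.753 lies in 29.068–47.719, so I_lo=201, I_hi=300, C_lo=29.068, C_hi=47.719.
(300−201)/(47.719−29.068) × (29.753−29.068) + 201 = 99/18.651 × 0.685 + 201 ≈ 204.64 → 205.
PM10 359.8: bracket 351.0–460.0 → index 301–500; slope 199/109.0, offset 8.8.
AQI = 301 + 199/109.0·8.8 ≈ 317.07 ⇒ 317.
NO₂: 953.80 ∈ [915.97, 1242.05] ↔ index [151, 200].
151 + (953.80−915.97)·(200−151)/(1242.05−915.97) = 151 + 37.83·49/326.08 ≈ 156.68, so AQI = 157.
PM2.5 405.43: bracket 328.26–457.10 → index 151–200; slope 49/128.84, offset 77.17.
AQI = 151 + 49/128.84·77.17 ≈ 180.35 ⇒ 180.
O₃: 0.1266 lies in 0.1121–0.1548, so I_lo=101, I_hi=150, C_lo=0.1121, C_hi=0.1548.
(150−101)/(0.1548−0.1121) × (0.1266−0.1121) + 101 = 49/0.0427 × 0.0145 + 101 ≈ 117.64 → 118.
Sub-indices: CO→205, PM10→317, NO₂→157, PM2.5→180, O₃→118. Ranked high→low: 317, 205, 180, 157, 118. Second-highest sub-index = 205.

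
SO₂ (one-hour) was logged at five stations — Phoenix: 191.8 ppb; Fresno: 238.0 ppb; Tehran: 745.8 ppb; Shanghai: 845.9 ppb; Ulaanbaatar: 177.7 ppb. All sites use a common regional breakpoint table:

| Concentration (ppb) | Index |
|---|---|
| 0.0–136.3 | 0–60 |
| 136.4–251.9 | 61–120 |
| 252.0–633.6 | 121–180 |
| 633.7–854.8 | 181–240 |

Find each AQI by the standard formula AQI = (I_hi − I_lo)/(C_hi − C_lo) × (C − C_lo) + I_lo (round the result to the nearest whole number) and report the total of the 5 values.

733

Phoenix: row 136.4–251.9 (AQI 61–120). (120−61)·(191.8−136.4)/(251.9−136.4) + 61 = 59·55.4/115.5 + 61 ≈ 89.30 → 89.
Fresno: 238.0 ∈ [136.4, 251.9] ↔ index [61, 120].
61 + (238.0−136.4)·(120−61)/(251.9−136.4) = 61 + 101.6·59/115.5 ≈ 112.90, so AQI = 113.
Tehran 745.8: bracket 633.7–854.8 → index 181–240; slope 59/221.1, offset 112.1.
AQI = 181 + 59/221.1·112.1 ≈ 210.91 ⇒ 211.
Shanghai 845.9: bracket 633.7–854.8 → index 181–240; slope 59/221.1, offset 212.2.
AQI = 181 + 59/221.1·212.2 ≈ 237.63 ⇒ 238.
Ulaanbaatar: 177.7 lies in 136.4–251.9, so I_lo=61, I_hi=120, C_lo=136.4, C_hi=251.9.
(120−61)/(251.9−136.4) × (177.7−136.4) + 61 = 59/115.5 × 41.3 + 61 ≈ 82.10 → 82.
AQIs: Phoenix=89, Fresno=113, Tehran=211, Shanghai=238, Ulaanbaatar=82. Sum = 89 + 113 + 211 + 238 + 82 = 733.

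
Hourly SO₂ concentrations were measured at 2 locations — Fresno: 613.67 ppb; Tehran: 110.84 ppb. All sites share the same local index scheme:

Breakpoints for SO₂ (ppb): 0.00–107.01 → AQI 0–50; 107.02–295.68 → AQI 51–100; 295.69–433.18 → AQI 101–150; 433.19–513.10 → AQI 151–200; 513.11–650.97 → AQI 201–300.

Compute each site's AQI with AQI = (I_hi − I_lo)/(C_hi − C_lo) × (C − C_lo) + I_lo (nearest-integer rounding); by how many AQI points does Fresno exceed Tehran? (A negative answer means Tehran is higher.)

Fresno: 613.67 ∈ [513.11, 650.97] ↔ index [201, 300].
201 + (613.67−513.11)·(300−201)/(650.97−513.11) = 201 + 100.56·99/137.86 ≈ 273.21, so AQI = 273.
Tehran: 110.84 lies in 107.02–295.68, so I_lo=51, I_hi=100, C_lo=107.02, C_hi=295.68.
(100−51)/(295.68−107.02) × (110.84−107.02) + 51 = 49/188.66 × 3.82 + 51 ≈ 51.99 → 52.
AQIs: Fresno=273, Tehran=52. Fresno (273) − Tehran (52) = 221.

221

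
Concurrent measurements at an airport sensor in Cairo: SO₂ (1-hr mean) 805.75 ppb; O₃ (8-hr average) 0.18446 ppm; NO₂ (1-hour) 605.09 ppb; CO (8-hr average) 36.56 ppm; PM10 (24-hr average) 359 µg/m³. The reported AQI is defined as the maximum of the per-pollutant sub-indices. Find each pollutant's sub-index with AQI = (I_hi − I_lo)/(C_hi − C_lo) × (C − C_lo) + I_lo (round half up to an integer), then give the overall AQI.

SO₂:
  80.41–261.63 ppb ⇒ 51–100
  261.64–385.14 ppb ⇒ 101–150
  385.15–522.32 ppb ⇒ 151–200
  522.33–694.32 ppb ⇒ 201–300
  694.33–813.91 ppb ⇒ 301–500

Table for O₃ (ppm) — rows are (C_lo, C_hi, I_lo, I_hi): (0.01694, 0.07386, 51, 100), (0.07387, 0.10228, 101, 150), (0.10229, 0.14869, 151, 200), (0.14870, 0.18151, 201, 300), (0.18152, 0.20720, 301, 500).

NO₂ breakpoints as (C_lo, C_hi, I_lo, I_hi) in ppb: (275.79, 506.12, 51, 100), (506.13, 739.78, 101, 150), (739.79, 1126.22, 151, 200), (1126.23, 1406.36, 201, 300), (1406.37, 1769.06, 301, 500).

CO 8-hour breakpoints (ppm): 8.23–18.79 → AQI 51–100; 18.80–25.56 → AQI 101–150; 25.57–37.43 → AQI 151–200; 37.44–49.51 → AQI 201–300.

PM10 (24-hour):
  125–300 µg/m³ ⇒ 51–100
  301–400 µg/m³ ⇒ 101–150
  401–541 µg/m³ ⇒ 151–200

486

SO₂: row 694.33–813.91 (AQI 301–500). (500−301)·(805.75−694.33)/(813.91−694.33) + 301 = 199·111.42/119.58 + 301 ≈ 486.42 → 486.
O₃: 0.18446 lies in 0.18152–0.20720, so I_lo=301, I_hi=500, C_lo=0.18152, C_hi=0.20720.
(500−301)/(0.20720−0.18152) × (0.18446−0.18152) + 301 = 199/0.02568 × 0.00294 + 301 ≈ 323.78 → 324.
NO₂: 605.09 ∈ [506.13, 739.78] ↔ index [101, 150].
101 + (605.09−506.13)·(150−101)/(739.78−506.13) = 101 + 98.96·49/233.65 ≈ 121.75, so AQI = 122.
CO 36.56: bracket 25.57–37.43 → index 151–200; slope 49/11.86, offset 10.99.
AQI = 151 + 49/11.86·10.99 ≈ 196.41 ⇒ 196.
PM10 359: bracket 301–400 → index 101–150; slope 49/99, offset 58.
AQI = 101 + 49/99·58 ≈ 129.71 ⇒ 130.
Sub-indices: SO₂→486, O₃→324, NO₂→122, CO→196, PM10→130. Overall AQI = max = 486; dominant pollutant is SO₂.
AQI 486: Hazardous.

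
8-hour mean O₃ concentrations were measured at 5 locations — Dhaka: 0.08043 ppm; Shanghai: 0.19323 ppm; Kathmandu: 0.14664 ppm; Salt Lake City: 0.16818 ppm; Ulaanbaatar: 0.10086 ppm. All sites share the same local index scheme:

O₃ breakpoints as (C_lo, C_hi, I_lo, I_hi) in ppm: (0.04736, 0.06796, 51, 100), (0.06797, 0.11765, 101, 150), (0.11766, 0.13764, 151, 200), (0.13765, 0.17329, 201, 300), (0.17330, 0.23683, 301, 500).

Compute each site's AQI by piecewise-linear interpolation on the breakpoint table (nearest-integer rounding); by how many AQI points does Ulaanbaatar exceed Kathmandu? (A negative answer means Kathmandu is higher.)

Dhaka: 0.08043 lies in 0.06797–0.11765, so I_lo=101, I_hi=150, C_lo=0.06797, C_hi=0.11765.
(150−101)/(0.11765−0.06797) × (0.08043−0.06797) + 101 = 49/0.04968 × 0.01246 + 101 ≈ 113.29 → 113.
Shanghai 0.19323: bracket 0.17330–0.23683 → index 301–500; slope 199/0.06353, offset 0.01993.
AQI = 301 + 199/0.06353·0.01993 ≈ 363.43 ⇒ 363.
Kathmandu 0.14664: bracket 0.13765–0.17329 → index 201–300; slope 99/0.03564, offset 0.00899.
AQI = 201 + 99/0.03564·0.00899 ≈ 225.97 ⇒ 226.
Salt Lake City: 0.16818 ∈ [0.13765, 0.17329] ↔ index [201, 300].
201 + (0.16818−0.13765)·(300−201)/(0.17329−0.13765) = 201 + 0.03053·99/0.03564 ≈ 285.81, so AQI = 286.
Ulaanbaatar 0.10086: bracket 0.06797–0.11765 → index 101–150; slope 49/0.04968, offset 0.03289.
AQI = 101 + 49/0.04968·0.03289 ≈ 133.44 ⇒ 133.
AQIs: Dhaka=113, Shanghai=363, Kathmandu=226, Salt Lake City=286, Ulaanbaatar=133. Ulaanbaatar (133) − Kathmandu (226) = -93.

-93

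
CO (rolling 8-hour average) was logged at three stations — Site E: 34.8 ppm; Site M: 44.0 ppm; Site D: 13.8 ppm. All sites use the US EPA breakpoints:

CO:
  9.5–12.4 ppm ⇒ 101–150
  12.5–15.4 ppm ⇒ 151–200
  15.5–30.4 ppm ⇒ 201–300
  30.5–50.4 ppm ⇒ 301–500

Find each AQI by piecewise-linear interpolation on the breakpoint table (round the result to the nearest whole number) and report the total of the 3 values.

953

Site E 34.8: bracket 30.5–50.4 → index 301–500; slope 199/19.9, offset 4.3.
AQI = 301 + 199/19.9·4.3 ≈ 344.00 ⇒ 344.
Site M: row 30.5–50.4 (AQI 301–500). (500−301)·(44.0−30.5)/(50.4−30.5) + 301 = 199·13.5/19.9 + 301 ≈ 436.00 → 436.
Site D: row 12.5–15.4 (AQI 151–200). (200−151)·(13.8−12.5)/(15.4−12.5) + 151 = 49·1.3/2.9 + 151 ≈ 172.97 → 173.
AQIs: Site E=344, Site M=436, Site D=173. Sum = 344 + 436 + 173 = 953.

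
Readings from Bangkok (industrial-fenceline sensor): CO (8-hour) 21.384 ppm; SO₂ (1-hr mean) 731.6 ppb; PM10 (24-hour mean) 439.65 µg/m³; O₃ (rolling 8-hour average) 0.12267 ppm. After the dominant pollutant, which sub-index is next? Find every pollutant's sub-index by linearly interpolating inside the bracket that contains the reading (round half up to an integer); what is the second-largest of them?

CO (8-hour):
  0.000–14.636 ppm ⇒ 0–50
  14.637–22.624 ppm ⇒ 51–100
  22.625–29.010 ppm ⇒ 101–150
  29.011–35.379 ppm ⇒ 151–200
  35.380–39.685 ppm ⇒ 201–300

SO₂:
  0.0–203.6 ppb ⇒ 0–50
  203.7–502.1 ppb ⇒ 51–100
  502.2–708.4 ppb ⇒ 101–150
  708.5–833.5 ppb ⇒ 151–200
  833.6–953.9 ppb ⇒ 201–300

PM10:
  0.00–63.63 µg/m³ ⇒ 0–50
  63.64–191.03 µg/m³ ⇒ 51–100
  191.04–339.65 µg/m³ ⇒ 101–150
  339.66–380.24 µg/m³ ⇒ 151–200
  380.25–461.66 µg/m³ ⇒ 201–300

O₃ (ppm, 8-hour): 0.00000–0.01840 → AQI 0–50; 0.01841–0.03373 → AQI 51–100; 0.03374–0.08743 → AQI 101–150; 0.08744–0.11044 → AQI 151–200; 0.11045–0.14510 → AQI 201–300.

236

CO: 21.384 lies in 14.637–22.624, so I_lo=51, I_hi=100, C_lo=14.637, C_hi=22.624.
(100−51)/(22.624−14.637) × (21.384−14.637) + 51 = 49/7.987 × 6.747 + 51 ≈ 92.39 → 92.
SO₂ 731.6: bracket 708.5–833.5 → index 151–200; slope 49/125.0, offset 23.1.
AQI = 151 + 49/125.0·23.1 ≈ 160.06 ⇒ 160.
PM10: 439.65 ∈ [380.25, 461.66] ↔ index [201, 300].
201 + (439.65−380.25)·(300−201)/(461.66−380.25) = 201 + 59.40·99/81.41 ≈ 273.23, so AQI = 273.
O₃: 0.12267 ∈ [0.11045, 0.14510] ↔ index [201, 300].
201 + (0.12267−0.11045)·(300−201)/(0.14510−0.11045) = 201 + 0.01222·99/0.03465 ≈ 235.91, so AQI = 236.
Sub-indices: CO→92, SO₂→160, PM10→273, O₃→236. Ranked high→low: 273, 236, 160, 92. Second-highest sub-index = 236.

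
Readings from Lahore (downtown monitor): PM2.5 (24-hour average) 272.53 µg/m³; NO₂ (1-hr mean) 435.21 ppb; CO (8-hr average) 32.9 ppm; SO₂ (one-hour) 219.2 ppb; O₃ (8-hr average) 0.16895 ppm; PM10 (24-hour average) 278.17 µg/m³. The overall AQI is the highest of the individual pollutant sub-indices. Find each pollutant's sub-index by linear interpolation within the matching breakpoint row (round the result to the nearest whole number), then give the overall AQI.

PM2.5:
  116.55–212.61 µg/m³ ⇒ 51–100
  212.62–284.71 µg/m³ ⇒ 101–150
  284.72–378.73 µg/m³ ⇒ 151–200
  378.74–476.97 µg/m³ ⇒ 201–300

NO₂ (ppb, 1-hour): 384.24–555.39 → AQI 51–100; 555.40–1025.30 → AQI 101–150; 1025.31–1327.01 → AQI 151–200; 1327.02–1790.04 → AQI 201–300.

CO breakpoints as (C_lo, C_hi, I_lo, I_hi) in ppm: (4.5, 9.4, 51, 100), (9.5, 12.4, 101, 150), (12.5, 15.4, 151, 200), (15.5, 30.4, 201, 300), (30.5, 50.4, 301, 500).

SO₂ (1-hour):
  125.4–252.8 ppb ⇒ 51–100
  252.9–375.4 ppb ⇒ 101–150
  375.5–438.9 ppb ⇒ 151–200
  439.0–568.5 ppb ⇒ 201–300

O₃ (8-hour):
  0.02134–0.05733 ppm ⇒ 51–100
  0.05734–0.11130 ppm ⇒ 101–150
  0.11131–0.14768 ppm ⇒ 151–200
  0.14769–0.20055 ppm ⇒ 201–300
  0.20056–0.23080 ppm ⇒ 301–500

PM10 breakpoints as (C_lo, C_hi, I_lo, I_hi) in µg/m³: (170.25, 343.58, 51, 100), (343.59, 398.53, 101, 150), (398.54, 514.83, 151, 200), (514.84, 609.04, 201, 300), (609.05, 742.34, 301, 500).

325

PM2.5: row 212.62–284.71 (AQI 101–150). (150−101)·(272.53−212.62)/(284.71−212.62) + 101 = 49·59.91/72.09 + 101 ≈ 141.72 → 142.
NO₂ 435.21: bracket 384.24–555.39 → index 51–100; slope 49/171.15, offset 50.97.
AQI = 51 + 49/171.15·50.97 ≈ 65.59 ⇒ 66.
CO: 32.9 ∈ [30.5, 50.4] ↔ index [301, 500].
301 + (32.9−30.5)·(500−301)/(50.4−30.5) = 301 + 2.4·199/19.9 ≈ 325.00, so AQI = 325.
SO₂ 219.2: bracket 125.4–252.8 → index 51–100; slope 49/127.4, offset 93.8.
AQI = 51 + 49/127.4·93.8 ≈ 87.08 ⇒ 87.
O₃ 0.16895: bracket 0.14769–0.20055 → index 201–300; slope 99/0.05286, offset 0.02126.
AQI = 201 + 99/0.05286·0.02126 ≈ 240.82 ⇒ 241.
PM10: row 170.25–343.58 (AQI 51–100). (100−51)·(278.17−170.25)/(343.58−170.25) + 51 = 49·107.92/173.33 + 51 ≈ 81.51 → 82.
Sub-indices: PM2.5→142, NO₂→66, CO→325, SO₂→87, O₃→241, PM10→82. Overall AQI = max = 325; dominant pollutant is CO.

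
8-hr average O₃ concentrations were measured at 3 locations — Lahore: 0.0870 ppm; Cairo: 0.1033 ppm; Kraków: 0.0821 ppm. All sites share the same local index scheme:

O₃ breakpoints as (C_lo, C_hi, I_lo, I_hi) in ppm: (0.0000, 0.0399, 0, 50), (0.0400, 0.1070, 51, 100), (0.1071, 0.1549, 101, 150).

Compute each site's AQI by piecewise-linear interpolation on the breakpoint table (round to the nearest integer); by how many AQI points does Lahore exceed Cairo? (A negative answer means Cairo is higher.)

Lahore: 0.0870 ∈ [0.0400, 0.1070] ↔ index [51, 100].
51 + (0.0870−0.0400)·(100−51)/(0.1070−0.0400) = 51 + 0.0470·49/0.0670 ≈ 85.37, so AQI = 85.
Cairo 0.1033: bracket 0.0400–0.1070 → index 51–100; slope 49/0.0670, offset 0.0633.
AQI = 51 + 49/0.0670·0.0633 ≈ 97.29 ⇒ 97.
Kraków: row 0.0400–0.1070 (AQI 51–100). (100−51)·(0.0821−0.0400)/(0.1070−0.0400) + 51 = 49·0.0421/0.0670 + 51 ≈ 81.79 → 82.
AQIs: Lahore=85, Cairo=97, Kraków=82. Lahore (85) − Cairo (97) = -12.

-12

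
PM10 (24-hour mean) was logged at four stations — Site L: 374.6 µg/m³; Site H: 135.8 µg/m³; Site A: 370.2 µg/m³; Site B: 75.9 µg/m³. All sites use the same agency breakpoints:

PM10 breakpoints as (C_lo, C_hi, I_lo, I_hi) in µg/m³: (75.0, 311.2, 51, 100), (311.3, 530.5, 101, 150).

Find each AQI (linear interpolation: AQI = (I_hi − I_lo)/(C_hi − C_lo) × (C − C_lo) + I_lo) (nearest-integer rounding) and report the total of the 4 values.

344

Site L: 374.6 ∈ [311.3, 530.5] ↔ index [101, 150].
101 + (374.6−311.3)·(150−101)/(530.5−311.3) = 101 + 63.3·49/219.2 ≈ 115.15, so AQI = 115.
Site H: 135.8 ∈ [75.0, 311.2] ↔ index [51, 100].
51 + (135.8−75.0)·(100−51)/(311.2−75.0) = 51 + 60.8·49/236.2 ≈ 63.61, so AQI = 64.
Site A 370.2: bracket 311.3–530.5 → index 101–150; slope 49/219.2, offset 58.9.
AQI = 101 + 49/219.2·58.9 ≈ 114.17 ⇒ 114.
Site B: row 75.0–311.2 (AQI 51–100). (100−51)·(75.9−75.0)/(311.2−75.0) + 51 = 49·0.9/236.2 + 51 ≈ 51.19 → 51.
AQIs: Site L=115, Site H=64, Site A=114, Site B=51. Sum = 115 + 64 + 114 + 51 = 344.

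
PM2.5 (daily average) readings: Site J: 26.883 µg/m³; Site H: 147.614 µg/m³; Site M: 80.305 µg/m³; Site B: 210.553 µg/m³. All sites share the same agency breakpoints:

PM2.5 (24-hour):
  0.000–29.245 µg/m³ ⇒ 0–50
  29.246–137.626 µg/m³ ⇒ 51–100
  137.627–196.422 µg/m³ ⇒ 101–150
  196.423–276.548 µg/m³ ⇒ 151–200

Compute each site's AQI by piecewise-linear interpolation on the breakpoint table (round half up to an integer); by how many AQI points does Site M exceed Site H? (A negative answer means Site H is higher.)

-35

Site J: 26.883 lies in 0.000–29.245, so I_lo=0, I_hi=50, C_lo=0.000, C_hi=29.245.
(50−0)/(29.245−0.000) × (26.883−0.000) + 0 = 50/29.245 × 26.883 + 0 ≈ 45.96 → 46.
Site H: 147.614 ∈ [137.627, 196.422] ↔ index [101, 150].
101 + (147.614−137.627)·(150−101)/(196.422−137.627) = 101 + 9.987·49/58.795 ≈ 109.32, so AQI = 109.
Site M: row 29.246–137.626 (AQI 51–100). (100−51)·(80.305−29.246)/(137.626−29.246) + 51 = 49·51.059/108.380 + 51 ≈ 74.08 → 74.
Site B 210.553: bracket 196.423–276.548 → index 151–200; slope 49/80.125, offset 14.130.
AQI = 151 + 49/80.125·14.130 ≈ 159.64 ⇒ 160.
AQIs: Site J=46, Site H=109, Site M=74, Site B=160. Site M (74) − Site H (109) = -35.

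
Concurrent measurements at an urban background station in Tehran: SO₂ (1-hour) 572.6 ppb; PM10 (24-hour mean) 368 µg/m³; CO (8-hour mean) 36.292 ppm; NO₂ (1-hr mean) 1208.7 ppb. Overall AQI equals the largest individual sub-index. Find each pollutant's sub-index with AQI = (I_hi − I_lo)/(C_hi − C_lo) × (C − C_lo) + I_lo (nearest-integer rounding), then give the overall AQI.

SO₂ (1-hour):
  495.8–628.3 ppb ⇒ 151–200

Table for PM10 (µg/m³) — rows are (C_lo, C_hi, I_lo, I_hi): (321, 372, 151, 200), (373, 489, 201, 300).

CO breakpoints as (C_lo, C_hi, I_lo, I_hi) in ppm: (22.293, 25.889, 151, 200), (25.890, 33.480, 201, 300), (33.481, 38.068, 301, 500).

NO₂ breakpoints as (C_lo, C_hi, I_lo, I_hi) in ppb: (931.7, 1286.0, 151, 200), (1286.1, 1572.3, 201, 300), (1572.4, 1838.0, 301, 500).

423

SO₂ 572.6: bracket 495.8–628.3 → index 151–200; slope 49/132.5, offset 76.8.
AQI = 151 + 49/132.5·76.8 ≈ 179.40 ⇒ 179.
PM10: 368 lies in 321–372, so I_lo=151, I_hi=200, C_lo=321, C_hi=372.
(200−151)/(372−321) × (368−321) + 151 = 49/51 × 47 + 151 ≈ 196.16 → 196.
CO 36.292: bracket 33.481–38.068 → index 301–500; slope 199/4.587, offset 2.811.
AQI = 301 + 199/4.587·2.811 ≈ 422.95 ⇒ 423.
NO₂: 1208.7 lies in 931.7–1286.0, so I_lo=151, I_hi=200, C_lo=931.7, C_hi=1286.0.
(200−151)/(1286.0−931.7) × (1208.7−931.7) + 151 = 49/354.3 × 277.0 + 151 ≈ 189.31 → 189.
Sub-indices: SO₂→179, PM10→196, CO→423, NO₂→189. Overall AQI = max = 423; dominant pollutant is CO.
AQI 423: Hazardous.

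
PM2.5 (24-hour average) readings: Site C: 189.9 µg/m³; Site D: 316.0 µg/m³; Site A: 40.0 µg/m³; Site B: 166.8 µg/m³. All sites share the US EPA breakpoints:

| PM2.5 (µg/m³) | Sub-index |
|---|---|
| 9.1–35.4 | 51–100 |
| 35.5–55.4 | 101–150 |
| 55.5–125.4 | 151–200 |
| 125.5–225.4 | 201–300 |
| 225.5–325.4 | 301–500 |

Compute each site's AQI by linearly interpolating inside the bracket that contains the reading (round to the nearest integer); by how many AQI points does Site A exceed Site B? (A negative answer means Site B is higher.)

-130

Site C: 189.9 ∈ [125.5, 225.4] ↔ index [201, 300].
201 + (189.9−125.5)·(300−201)/(225.4−125.5) = 201 + 64.4·99/99.9 ≈ 264.82, so AQI = 265.
Site D: 316.0 lies in 225.5–325.4, so I_lo=301, I_hi=500, C_lo=225.5, C_hi=325.4.
(500−301)/(325.4−225.5) × (316.0−225.5) + 301 = 199/99.9 × 90.5 + 301 ≈ 481.28 → 481.
Site A: row 35.5–55.4 (AQI 101–150). (150−101)·(40.0−35.5)/(55.4−35.5) + 101 = 49·4.5/19.9 + 101 ≈ 112.08 → 112.
Site B: 166.8 ∈ [125.5, 225.4] ↔ index [201, 300].
201 + (166.8−125.5)·(300−201)/(225.4−125.5) = 201 + 41.3·99/99.9 ≈ 241.93, so AQI = 242.
AQIs: Site C=265, Site D=481, Site A=112, Site B=242. Site A (112) − Site B (242) = -130.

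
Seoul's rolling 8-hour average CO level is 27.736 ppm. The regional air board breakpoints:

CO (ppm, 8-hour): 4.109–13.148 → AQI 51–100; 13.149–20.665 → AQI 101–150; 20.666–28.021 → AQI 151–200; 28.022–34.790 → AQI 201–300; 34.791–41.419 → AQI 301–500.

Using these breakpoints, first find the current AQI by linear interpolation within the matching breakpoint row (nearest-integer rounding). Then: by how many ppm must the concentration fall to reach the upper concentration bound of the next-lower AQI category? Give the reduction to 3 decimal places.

CO: 27.736 ∈ [20.666, 28.021] ↔ index [151, 200].
151 + (27.736−20.666)·(200−151)/(28.021−20.666) = 151 + 7.070·49/7.355 ≈ 198.10, so AQI = 198.
Current AQI 198 is in the Unhealthy range (151–200). The next-lower category tops out at AQI 150, whose upper concentration bound is 20.665 ppm.
Reduction needed = 27.736 − 20.665 = 7.071 ppm.

7.071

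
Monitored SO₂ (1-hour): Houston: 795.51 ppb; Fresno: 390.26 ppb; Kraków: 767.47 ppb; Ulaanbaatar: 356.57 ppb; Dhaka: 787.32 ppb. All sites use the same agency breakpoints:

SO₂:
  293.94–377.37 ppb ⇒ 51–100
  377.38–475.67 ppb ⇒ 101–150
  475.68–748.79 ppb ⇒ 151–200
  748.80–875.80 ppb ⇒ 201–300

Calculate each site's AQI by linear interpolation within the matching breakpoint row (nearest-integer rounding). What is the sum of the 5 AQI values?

879

Houston 795.51: bracket 748.80–875.80 → index 201–300; slope 99/127.00, offset 46.71.
AQI = 201 + 99/127.00·46.71 ≈ 237.41 ⇒ 237.
Fresno: row 377.38–475.67 (AQI 101–150). (150−101)·(390.26−377.38)/(475.67−377.38) + 101 = 49·12.88/98.29 + 101 ≈ 107.42 → 107.
Kraków: 767.47 ∈ [748.80, 875.80] ↔ index [201, 300].
201 + (767.47−748.80)·(300−201)/(875.80−748.80) = 201 + 18.67·99/127.00 ≈ 215.55, so AQI = 216.
Ulaanbaatar 356.57: bracket 293.94–377.37 → index 51–100; slope 49/83.43, offset 62.63.
AQI = 51 + 49/83.43·62.63 ≈ 87.78 ⇒ 88.
Dhaka 787.32: bracket 748.80–875.80 → index 201–300; slope 99/127.00, offset 38.52.
AQI = 201 + 99/127.00·38.52 ≈ 231.03 ⇒ 231.
AQIs: Houston=237, Fresno=107, Kraków=216, Ulaanbaatar=88, Dhaka=231. Sum = 237 + 107 + 216 + 88 + 231 = 879.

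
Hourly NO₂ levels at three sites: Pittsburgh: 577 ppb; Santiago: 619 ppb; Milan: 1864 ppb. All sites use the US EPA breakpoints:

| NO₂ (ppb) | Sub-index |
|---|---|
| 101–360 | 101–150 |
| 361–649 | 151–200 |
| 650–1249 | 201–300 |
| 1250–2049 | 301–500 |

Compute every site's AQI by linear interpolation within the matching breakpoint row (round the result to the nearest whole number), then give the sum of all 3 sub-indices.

Pittsburgh: 577 lies in 361–649, so I_lo=151, I_hi=200, C_lo=361, C_hi=649.
(200−151)/(649−361) × (577−361) + 151 = 49/288 × 216 + 151 ≈ 187.75 → 188.
Santiago: 619 lies in 361–649, so I_lo=151, I_hi=200, C_lo=361, C_hi=649.
(200−151)/(649−361) × (619−361) + 151 = 49/288 × 258 + 151 ≈ 194.90 → 195.
Milan: 1864 ∈ [1250, 2049] ↔ index [301, 500].
301 + (1864−1250)·(500−301)/(2049−1250) = 301 + 614·199/799 ≈ 453.92, so AQI = 454.
AQIs: Pittsburgh=188, Santiago=195, Milan=454. Sum = 188 + 195 + 454 = 837.

837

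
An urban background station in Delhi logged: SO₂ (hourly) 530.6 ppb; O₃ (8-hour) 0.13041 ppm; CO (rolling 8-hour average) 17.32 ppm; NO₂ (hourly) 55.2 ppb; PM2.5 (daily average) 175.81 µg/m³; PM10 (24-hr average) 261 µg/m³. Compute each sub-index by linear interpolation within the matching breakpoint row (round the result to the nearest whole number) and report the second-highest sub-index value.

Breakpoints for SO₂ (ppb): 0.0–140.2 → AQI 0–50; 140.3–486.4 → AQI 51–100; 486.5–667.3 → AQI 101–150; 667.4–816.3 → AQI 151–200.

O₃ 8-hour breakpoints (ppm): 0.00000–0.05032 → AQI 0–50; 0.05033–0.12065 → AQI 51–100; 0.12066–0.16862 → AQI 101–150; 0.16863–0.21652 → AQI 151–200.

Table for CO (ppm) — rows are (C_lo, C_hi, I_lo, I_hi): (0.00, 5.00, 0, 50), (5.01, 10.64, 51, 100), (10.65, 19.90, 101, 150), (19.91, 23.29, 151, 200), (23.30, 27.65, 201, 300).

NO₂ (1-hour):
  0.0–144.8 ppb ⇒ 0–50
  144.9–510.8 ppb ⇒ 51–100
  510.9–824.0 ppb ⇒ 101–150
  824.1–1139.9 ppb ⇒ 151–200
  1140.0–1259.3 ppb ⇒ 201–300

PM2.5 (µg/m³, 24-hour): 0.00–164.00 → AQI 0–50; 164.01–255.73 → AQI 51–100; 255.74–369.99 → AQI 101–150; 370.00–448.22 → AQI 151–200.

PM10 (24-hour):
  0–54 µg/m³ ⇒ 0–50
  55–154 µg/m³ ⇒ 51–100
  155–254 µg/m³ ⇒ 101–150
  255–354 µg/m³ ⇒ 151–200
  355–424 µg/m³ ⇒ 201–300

136

SO₂ 530.6: bracket 486.5–667.3 → index 101–150; slope 49/180.8, offset 44.1.
AQI = 101 + 49/180.8·44.1 ≈ 112.95 ⇒ 113.
O₃: 0.13041 ∈ [0.12066, 0.16862] ↔ index [101, 150].
101 + (0.13041−0.12066)·(150−101)/(0.16862−0.12066) = 101 + 0.00975·49/0.04796 ≈ 110.96, so AQI = 111.
CO: 17.32 ∈ [10.65, 19.90] ↔ index [101, 150].
101 + (17.32−10.65)·(150−101)/(19.90−10.65) = 101 + 6.67·49/9.25 ≈ 136.33, so AQI = 136.
NO₂: 55.2 lies in 0.0–144.8, so I_lo=0, I_hi=50, C_lo=0.0, C_hi=144.8.
(50−0)/(144.8−0.0) × (55.2−0.0) + 0 = 50/144.8 × 55.2 + 0 ≈ 19.06 → 19.
PM2.5: row 164.01–255.73 (AQI 51–100). (100−51)·(175.81−164.01)/(255.73−164.01) + 51 = 49·11.80/91.72 + 51 ≈ 57.30 → 57.
PM10: 261 ∈ [255, 354] ↔ index [151, 200].
151 + (261−255)·(200−151)/(354−255) = 151 + 6·49/99 ≈ 153.97, so AQI = 154.
Sub-indices: SO₂→113, O₃→111, CO→136, NO₂→19, PM2.5→57, PM10→154. Ranked high→low: 154, 136, 113, 111, 57, 19. Second-highest sub-index = 136.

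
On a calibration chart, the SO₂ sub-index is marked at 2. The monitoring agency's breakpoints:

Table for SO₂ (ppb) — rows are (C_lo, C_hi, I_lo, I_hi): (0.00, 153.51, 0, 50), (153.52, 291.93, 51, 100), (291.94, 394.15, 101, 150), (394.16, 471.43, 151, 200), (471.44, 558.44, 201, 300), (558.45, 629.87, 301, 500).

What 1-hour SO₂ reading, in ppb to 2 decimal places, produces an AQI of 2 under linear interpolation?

AQI 2 lies in the 0–50 band, which corresponds to 0.00–153.51 ppb.
C = 0.00 + (2−0)×(153.51−0.00)/(50−0) = 0.00 + 2×153.51/50 ≈ 6.1404 ppb → 6.14 ppb to 2 dp.

6.14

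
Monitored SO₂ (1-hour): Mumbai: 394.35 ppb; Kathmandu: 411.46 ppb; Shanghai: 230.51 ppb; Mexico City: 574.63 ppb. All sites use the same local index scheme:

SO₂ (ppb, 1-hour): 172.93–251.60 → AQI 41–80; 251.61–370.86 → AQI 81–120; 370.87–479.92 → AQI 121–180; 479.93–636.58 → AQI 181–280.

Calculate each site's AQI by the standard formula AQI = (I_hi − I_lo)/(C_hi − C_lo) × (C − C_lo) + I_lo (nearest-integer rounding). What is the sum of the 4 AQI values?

588

Mumbai: 394.35 ∈ [370.87, 479.92] ↔ index [121, 180].
121 + (394.35−370.87)·(180−121)/(479.92−370.87) = 121 + 23.48·59/109.05 ≈ 133.70, so AQI = 134.
Kathmandu: 411.46 lies in 370.87–479.92, so I_lo=121, I_hi=180, C_lo=370.87, C_hi=479.92.
(180−121)/(479.92−370.87) × (411.46−370.87) + 121 = 59/109.05 × 40.59 + 121 ≈ 142.96 → 143.
Shanghai: row 172.93–251.60 (AQI 41–80). (80−41)·(230.51−172.93)/(251.60−172.93) + 41 = 39·57.58/78.67 + 41 ≈ 69.54 → 70.
Mexico City: row 479.93–636.58 (AQI 181–280). (280−181)·(574.63−479.93)/(636.58−479.93) + 181 = 99·94.70/156.65 + 181 ≈ 240.85 → 241.
AQIs: Mumbai=134, Kathmandu=143, Shanghai=70, Mexico City=241. Sum = 134 + 143 + 70 + 241 = 588.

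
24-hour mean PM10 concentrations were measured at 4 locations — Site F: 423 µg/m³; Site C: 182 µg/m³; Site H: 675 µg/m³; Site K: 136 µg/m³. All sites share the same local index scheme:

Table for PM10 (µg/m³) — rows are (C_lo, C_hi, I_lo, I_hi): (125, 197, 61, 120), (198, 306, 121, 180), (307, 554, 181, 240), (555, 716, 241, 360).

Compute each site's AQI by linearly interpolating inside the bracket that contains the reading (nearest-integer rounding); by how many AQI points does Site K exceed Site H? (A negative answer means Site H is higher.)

Site F 423: bracket 307–554 → index 181–240; slope 59/247, offset 116.
AQI = 181 + 59/247·116 ≈ 208.71 ⇒ 209.
Site C: 182 lies in 125–197, so I_lo=61, I_hi=120, C_lo=125, C_hi=197.
(120−61)/(197−125) × (182−125) + 61 = 59/72 × 57 + 61 ≈ 107.71 → 108.
Site H: 675 ∈ [555, 716] ↔ index [241, 360].
241 + (675−555)·(360−241)/(716−555) = 241 + 120·119/161 ≈ 329.70, so AQI = 330.
Site K: 136 ∈ [125, 197] ↔ index [61, 120].
61 + (136−125)·(120−61)/(197−125) = 61 + 11·59/72 ≈ 70.01, so AQI = 70.
AQIs: Site F=209, Site C=108, Site H=330, Site K=70. Site K (70) − Site H (330) = -260.

-260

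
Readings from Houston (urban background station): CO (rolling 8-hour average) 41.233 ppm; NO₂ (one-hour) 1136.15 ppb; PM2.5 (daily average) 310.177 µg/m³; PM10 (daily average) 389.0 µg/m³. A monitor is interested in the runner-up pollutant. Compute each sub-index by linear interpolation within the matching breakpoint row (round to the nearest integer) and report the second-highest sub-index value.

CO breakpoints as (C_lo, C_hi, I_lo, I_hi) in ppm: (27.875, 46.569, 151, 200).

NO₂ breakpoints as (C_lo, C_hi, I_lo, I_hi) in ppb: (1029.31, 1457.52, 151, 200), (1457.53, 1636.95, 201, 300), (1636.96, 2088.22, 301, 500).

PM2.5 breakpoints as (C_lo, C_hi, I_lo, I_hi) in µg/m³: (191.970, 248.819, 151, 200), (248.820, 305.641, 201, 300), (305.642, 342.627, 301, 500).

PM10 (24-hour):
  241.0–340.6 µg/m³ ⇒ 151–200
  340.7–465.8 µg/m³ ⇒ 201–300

239

CO: 41.233 lies in 27.875–46.569, so I_lo=151, I_hi=200, C_lo=27.875, C_hi=46.569.
(200−151)/(46.569−27.875) × (41.233−27.875) + 151 = 49/18.694 × 13.358 + 151 ≈ 186.01 → 186.
NO₂: 1136.15 lies in 1029.31–1457.52, so I_lo=151, I_hi=200, C_lo=1029.31, C_hi=1457.52.
(200−151)/(1457.52−1029.31) × (1136.15−1029.31) + 151 = 49/428.21 × 106.84 + 151 ≈ 163.23 → 163.
PM2.5: 310.177 lies in 305.642–342.627, so I_lo=301, I_hi=500, C_lo=305.642, C_hi=342.627.
(500−301)/(342.627−305.642) × (310.177−305.642) + 301 = 199/36.985 × 4.535 + 301 ≈ 325.40 → 325.
PM10: 389.0 ∈ [340.7, 465.8] ↔ index [201, 300].
201 + (389.0−340.7)·(300−201)/(465.8−340.7) = 201 + 48.3·99/125.1 ≈ 239.22, so AQI = 239.
Sub-indices: CO→186, NO₂→163, PM2.5→325, PM10→239. Ranked high→low: 325, 239, 186, 163. Second-highest sub-index = 239.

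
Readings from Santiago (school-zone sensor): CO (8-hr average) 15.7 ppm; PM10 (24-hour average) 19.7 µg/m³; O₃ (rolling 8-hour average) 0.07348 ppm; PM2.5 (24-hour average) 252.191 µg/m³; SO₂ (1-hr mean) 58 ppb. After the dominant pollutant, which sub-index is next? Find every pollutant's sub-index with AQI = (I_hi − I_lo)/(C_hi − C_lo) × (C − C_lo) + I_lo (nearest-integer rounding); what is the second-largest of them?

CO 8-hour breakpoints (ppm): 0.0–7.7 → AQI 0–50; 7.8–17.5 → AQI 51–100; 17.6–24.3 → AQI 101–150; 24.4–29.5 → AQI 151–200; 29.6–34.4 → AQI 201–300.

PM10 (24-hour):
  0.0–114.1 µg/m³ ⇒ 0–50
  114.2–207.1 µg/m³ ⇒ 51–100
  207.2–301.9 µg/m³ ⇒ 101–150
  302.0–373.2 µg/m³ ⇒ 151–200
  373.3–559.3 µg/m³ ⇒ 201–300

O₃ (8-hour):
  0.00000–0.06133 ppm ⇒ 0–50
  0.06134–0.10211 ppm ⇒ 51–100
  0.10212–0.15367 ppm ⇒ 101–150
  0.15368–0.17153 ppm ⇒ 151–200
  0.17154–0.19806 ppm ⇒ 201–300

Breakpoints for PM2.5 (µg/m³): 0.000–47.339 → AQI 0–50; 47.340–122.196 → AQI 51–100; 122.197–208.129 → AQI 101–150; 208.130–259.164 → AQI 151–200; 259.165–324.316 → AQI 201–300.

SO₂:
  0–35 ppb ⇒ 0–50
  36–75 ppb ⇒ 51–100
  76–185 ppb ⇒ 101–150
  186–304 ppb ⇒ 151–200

CO: 15.7 lies in 7.8–17.5, so I_lo=51, I_hi=100, C_lo=7.8, C_hi=17.5.
(100−51)/(17.5−7.8) × (15.7−7.8) + 51 = 49/9.7 × 7.9 + 51 ≈ 90.91 → 91.
PM10: 19.7 ∈ [0.0, 114.1] ↔ index [0, 50].
0 + (19.7−0.0)·(50−0)/(114.1−0.0) = 0 + 19.7·50/114.1 ≈ 8.63, so AQI = 9.
O₃: row 0.06134–0.10211 (AQI 51–100). (100−51)·(0.07348−0.06134)/(0.10211−0.06134) + 51 = 49·0.01214/0.04077 + 51 ≈ 65.59 → 66.
PM2.5: 252.191 ∈ [208.130, 259.164] ↔ index [151, 200].
151 + (252.191−208.130)·(200−151)/(259.164−208.130) = 151 + 44.061·49/51.034 ≈ 193.30, so AQI = 193.
SO₂: 58 lies in 36–75, so I_lo=51, I_hi=100, C_lo=36, C_hi=75.
(100−51)/(75−36) × (58−36) + 51 = 49/39 × 22 + 51 ≈ 78.64 → 79.
Sub-indices: CO→91, PM10→9, O₃→66, PM2.5→193, SO₂→79. Ranked high→low: 193, 91, 79, 66, 9. Second-highest sub-index = 91.

91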